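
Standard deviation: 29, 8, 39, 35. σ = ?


Mean = 27.7500
Variance = 142.6875
SD = sqrt(142.6875) = 11.9452

SD = 11.9452


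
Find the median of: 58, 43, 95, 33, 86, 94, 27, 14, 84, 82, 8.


Sorted: 8, 14, 27, 33, 43, 58, 82, 84, 86, 94, 95
n = 11 (odd)
Middle value = 58

Median = 58


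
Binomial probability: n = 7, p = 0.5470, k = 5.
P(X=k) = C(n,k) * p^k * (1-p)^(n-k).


C(7,5) = 21
p^5 = 0.048971
(1-p)^2 = 0.205209
P = 21 * 0.048971 * 0.205209 = 0.2110

P(X=5) = 0.2110


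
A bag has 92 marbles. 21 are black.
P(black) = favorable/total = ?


P = 21/92 = 0.2283

P = 0.2283


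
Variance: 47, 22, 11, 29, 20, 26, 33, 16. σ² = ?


Mean = 25.5000
Squared deviations: 462.2500, 12.2500, 210.2500, 12.2500, 30.2500, 0.2500, 56.2500, 90.2500
Sum = 874.0000
Variance = 874.0000/8 = 109.2500

Variance = 109.2500


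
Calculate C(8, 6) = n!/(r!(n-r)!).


C(8,6) = 8!/(6! × 2!)
= 40320/(720 × 2)
= 28

C(8,6) = 28


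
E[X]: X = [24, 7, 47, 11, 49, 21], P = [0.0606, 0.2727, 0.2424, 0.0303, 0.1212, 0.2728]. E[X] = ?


E[X] = 24*0.0606 + 7*0.2727 + 47*0.2424 + 11*0.0303 + 49*0.1212 + 21*0.2728
= 1.4544 + 1.9089 + 11.3928 + 0.3333 + 5.9388 + 5.7288
= 26.7570

E[X] = 26.7570


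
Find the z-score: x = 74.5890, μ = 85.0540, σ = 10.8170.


z = (74.5890 - 85.0540)/10.8170
= -10.4650/10.8170
= -0.9675

z = -0.9675


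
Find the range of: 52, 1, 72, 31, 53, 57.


Max = 72, Min = 1
Range = 72 - 1 = 71

Range = 71


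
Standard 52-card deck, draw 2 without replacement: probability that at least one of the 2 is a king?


P(at least one) = 1 - P(none)
P(none) = (48/52) × (47/51) = 0.850679
P(at least one) = 1 - 0.850679 = 0.1493

P = 0.1493


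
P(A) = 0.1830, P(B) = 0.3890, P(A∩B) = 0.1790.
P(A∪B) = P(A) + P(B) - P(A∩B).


P(A∪B) = 0.1830 + 0.3890 - 0.1790
= 0.5720 - 0.1790
= 0.3930

P(A∪B) = 0.3930


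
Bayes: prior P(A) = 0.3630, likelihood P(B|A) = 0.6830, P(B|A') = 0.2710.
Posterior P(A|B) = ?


P(B) = P(B|A)*P(A) + P(B|A')*P(A')
= 0.6830*0.3630 + 0.2710*0.6370
= 0.247929 + 0.172627 = 0.420556
P(A|B) = 0.247929/0.420556 = 0.5895

P(A|B) = 0.5895


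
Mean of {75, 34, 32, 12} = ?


Sum = 75 + 34 + 32 + 12 = 153
n = 4
Mean = 153/4 = 38.2500

Mean = 38.2500


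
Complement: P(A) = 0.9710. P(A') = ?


P(not A) = 1 - 0.9710 = 0.0290

P(not A) = 0.0290


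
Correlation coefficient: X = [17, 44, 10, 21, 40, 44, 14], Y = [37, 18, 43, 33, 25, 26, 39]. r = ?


Mean X = 27.1429, Mean Y = 31.5714
SD X = 13.840196, SD Y = 8.243736
Cov = -109.224490
r = -109.224490/(13.840196*8.243736) = -0.9573

r = -0.9573


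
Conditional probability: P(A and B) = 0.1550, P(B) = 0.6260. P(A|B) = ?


P(A|B) = 0.1550/0.6260 = 0.2476

P(A|B) = 0.2476


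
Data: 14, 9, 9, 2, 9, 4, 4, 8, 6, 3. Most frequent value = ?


Frequencies: 2:1, 3:1, 4:2, 6:1, 8:1, 9:3, 14:1
Max frequency = 3
Mode = 9

Mode = 9


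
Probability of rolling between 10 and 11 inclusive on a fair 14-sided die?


Favorable outcomes (10 ≤ roll ≤ 11): 2
Total outcomes = 14
P = 2/14 = 0.1429

P = 0.1429


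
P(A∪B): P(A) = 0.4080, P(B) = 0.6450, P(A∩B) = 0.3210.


P(A∪B) = 0.4080 + 0.6450 - 0.3210
= 1.0530 - 0.3210
= 0.7320

P(A∪B) = 0.7320


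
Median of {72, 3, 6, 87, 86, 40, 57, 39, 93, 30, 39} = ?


Sorted: 3, 6, 30, 39, 39, 40, 57, 72, 86, 87, 93
n = 11 (odd)
Middle value = 40

Median = 40


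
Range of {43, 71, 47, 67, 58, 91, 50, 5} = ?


Max = 91, Min = 5
Range = 91 - 5 = 86

Range = 86


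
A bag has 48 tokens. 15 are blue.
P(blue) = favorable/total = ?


P = 15/48 = 0.3125

P = 0.3125


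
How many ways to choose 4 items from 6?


C(6,4) = 6!/(4! × 2!)
= 720/(24 × 2)
= 15

C(6,4) = 15


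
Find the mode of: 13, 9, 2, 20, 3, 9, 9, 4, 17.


Frequencies: 2:1, 3:1, 4:1, 9:3, 13:1, 17:1, 20:1
Max frequency = 3
Mode = 9

Mode = 9


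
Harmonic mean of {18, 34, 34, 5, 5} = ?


Sum of reciprocals = 1/18 + 1/34 + 1/34 + 1/5 + 1/5 = 0.514379
HM = 5/0.514379 = 9.7205

HM = 9.7205


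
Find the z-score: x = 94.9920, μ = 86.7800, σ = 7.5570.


z = (94.9920 - 86.7800)/7.5570
= 8.2120/7.5570
= 1.0867

z = 1.0867


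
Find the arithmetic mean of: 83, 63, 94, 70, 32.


Sum = 83 + 63 + 94 + 70 + 32 = 342
n = 5
Mean = 342/5 = 68.4000

Mean = 68.4000


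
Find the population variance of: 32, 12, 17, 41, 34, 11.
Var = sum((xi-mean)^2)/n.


Mean = 24.5000
Squared deviations: 56.2500, 156.2500, 56.2500, 272.2500, 90.2500, 182.2500
Sum = 813.5000
Variance = 813.5000/6 = 135.5833

Variance = 135.5833


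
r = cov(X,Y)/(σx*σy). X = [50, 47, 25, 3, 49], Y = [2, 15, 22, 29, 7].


Mean X = 34.8000, Mean Y = 15.0000
SD X = 18.378248, SD Y = 9.777525
Cov = -165.000000
r = -165.000000/(18.378248*9.777525) = -0.9182

r = -0.9182


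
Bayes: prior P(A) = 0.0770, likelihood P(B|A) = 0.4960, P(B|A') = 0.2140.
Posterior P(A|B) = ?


P(B) = P(B|A)*P(A) + P(B|A')*P(A')
= 0.4960*0.0770 + 0.2140*0.9230
= 0.038192 + 0.197522 = 0.235714
P(A|B) = 0.038192/0.235714 = 0.1620

P(A|B) = 0.1620


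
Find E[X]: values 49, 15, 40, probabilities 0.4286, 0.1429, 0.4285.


E[X] = 49*0.4286 + 15*0.1429 + 40*0.4285
= 21.0014 + 2.1435 + 17.1400
= 40.2849

E[X] = 40.2849


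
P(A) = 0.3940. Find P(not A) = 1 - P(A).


P(not A) = 1 - 0.3940 = 0.6060

P(not A) = 0.6060


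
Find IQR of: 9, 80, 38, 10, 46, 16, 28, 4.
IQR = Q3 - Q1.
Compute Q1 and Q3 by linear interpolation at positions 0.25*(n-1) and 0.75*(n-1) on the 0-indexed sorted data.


Sorted: 4, 9, 10, 16, 28, 38, 46, 80
Q1 (25th %ile) = 9.7500
Q3 (75th %ile) = 40.0000
IQR = 40.0000 - 9.7500 = 30.2500

IQR = 30.2500


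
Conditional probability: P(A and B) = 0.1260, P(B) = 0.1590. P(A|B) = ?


P(A|B) = 0.1260/0.1590 = 0.7925

P(A|B) = 0.7925


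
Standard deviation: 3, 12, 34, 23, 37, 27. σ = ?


Mean = 22.6667
Variance = 142.2222
SD = sqrt(142.2222) = 11.9257

SD = 11.9257


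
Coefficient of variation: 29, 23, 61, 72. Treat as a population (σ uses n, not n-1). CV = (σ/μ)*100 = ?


Mean = 46.2500
SD = 20.7289
CV = (20.7289/46.2500)*100 = 44.8193%

CV = 44.8193%


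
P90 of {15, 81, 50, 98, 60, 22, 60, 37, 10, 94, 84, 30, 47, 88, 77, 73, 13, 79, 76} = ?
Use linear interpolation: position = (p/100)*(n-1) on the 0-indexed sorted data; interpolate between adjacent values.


Sorted: 10, 13, 15, 22, 30, 37, 47, 50, 60, 60, 73, 76, 77, 79, 81, 84, 88, 94, 98
n = 19
Index = 90/100 * 18 = 16.2000
Lower = data[16] = 88, Upper = data[17] = 94
P90 = 88 + 0.2000*(6) = 89.2000

P90 = 89.2000


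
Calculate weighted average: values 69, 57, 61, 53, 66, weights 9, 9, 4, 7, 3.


Numerator = 69*9 + 57*9 + 61*4 + 53*7 + 66*3 = 1947
Denominator = 9 + 9 + 4 + 7 + 3 = 32
WM = 1947/32 = 60.8438

WM = 60.8438


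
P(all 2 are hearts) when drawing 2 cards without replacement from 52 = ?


P(all hearts) = (13/52) × (12/51)
= 0.0588

P = 0.0588


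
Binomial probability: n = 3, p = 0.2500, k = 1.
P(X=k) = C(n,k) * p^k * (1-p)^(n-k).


C(3,1) = 3
p^1 = 0.250000
(1-p)^2 = 0.562500
P = 3 * 0.250000 * 0.562500 = 0.4219

P(X=1) = 0.4219


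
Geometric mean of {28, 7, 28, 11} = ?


Product = 28 × 7 × 28 × 11 = 60368
GM = 60368^(1/4) = 15.6748

GM = 15.6748


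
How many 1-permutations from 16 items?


P(16,1) = 16!/15!
= 20922789888000/1307674368000
= 16

P(16,1) = 16


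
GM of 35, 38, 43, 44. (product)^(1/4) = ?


Product = 35 × 38 × 43 × 44 = 2516360
GM = 2516360^(1/4) = 39.8284

GM = 39.8284


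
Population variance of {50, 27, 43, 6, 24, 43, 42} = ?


Mean = 33.5714
Squared deviations: 269.8980, 43.1837, 88.8980, 760.1837, 91.6122, 88.8980, 71.0408
Sum = 1413.7143
Variance = 1413.7143/7 = 201.9592

Variance = 201.9592


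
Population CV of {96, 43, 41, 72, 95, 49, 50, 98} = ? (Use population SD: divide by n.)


Mean = 68.0000
SD = 23.6326
CV = (23.6326/68.0000)*100 = 34.7538%

CV = 34.7538%


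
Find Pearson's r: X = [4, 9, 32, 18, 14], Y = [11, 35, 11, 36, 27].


Mean X = 15.4000, Mean Y = 24.0000
SD X = 9.541488, SD Y = 11.063453
Cov = -22.200000
r = -22.200000/(9.541488*11.063453) = -0.2103

r = -0.2103


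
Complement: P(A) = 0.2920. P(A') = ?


P(not A) = 1 - 0.2920 = 0.7080

P(not A) = 0.7080


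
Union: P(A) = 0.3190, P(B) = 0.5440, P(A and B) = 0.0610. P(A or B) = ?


P(A∪B) = 0.3190 + 0.5440 - 0.0610
= 0.8630 - 0.0610
= 0.8020

P(A∪B) = 0.8020


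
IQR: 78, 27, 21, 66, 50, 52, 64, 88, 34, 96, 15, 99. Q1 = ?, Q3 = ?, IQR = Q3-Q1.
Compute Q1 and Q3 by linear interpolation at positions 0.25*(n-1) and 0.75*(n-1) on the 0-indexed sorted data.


Sorted: 15, 21, 27, 34, 50, 52, 64, 66, 78, 88, 96, 99
Q1 (25th %ile) = 32.2500
Q3 (75th %ile) = 80.5000
IQR = 80.5000 - 32.2500 = 48.2500

IQR = 48.2500


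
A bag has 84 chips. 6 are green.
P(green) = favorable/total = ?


P = 6/84 = 0.0714

P = 0.0714


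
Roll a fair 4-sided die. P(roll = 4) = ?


Favorable outcomes (roll = 4): 1
Total outcomes = 4
P = 1/4 = 0.2500

P = 0.2500


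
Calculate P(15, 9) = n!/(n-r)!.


P(15,9) = 15!/6!
= 1307674368000/720
= 1816214400

P(15,9) = 1816214400


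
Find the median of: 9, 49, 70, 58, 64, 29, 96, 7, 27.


Sorted: 7, 9, 27, 29, 49, 58, 64, 70, 96
n = 9 (odd)
Middle value = 49

Median = 49


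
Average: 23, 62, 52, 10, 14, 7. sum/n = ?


Sum = 23 + 62 + 52 + 10 + 14 + 7 = 168
n = 6
Mean = 168/6 = 28.0000

Mean = 28.0000


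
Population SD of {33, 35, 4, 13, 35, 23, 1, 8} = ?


Mean = 19.0000
Variance = 178.7500
SD = sqrt(178.7500) = 13.3697

SD = 13.3697


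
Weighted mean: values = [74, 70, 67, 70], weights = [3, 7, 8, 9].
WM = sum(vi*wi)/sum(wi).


Numerator = 74*3 + 70*7 + 67*8 + 70*9 = 1878
Denominator = 3 + 7 + 8 + 9 = 27
WM = 1878/27 = 69.5556

WM = 69.5556


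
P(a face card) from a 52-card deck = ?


12 face cards in 52 cards
P = 12/52 = 0.2308

P = 0.2308


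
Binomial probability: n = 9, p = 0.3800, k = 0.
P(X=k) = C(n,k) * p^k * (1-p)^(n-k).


C(9,0) = 1
p^0 = 1.000000
(1-p)^9 = 0.013537
P = 1 * 1.000000 * 0.013537 = 0.0135

P(X=0) = 0.0135


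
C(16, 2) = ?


C(16,2) = 16!/(2! × 14!)
= 20922789888000/(2 × 87178291200)
= 120

C(16,2) = 120


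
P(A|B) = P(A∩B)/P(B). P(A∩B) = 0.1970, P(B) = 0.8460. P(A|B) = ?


P(A|B) = 0.1970/0.8460 = 0.2329

P(A|B) = 0.2329


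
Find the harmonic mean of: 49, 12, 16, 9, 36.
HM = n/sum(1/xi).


Sum of reciprocals = 1/49 + 1/12 + 1/16 + 1/9 + 1/36 = 0.305130
HM = 5/0.305130 = 16.3864

HM = 16.3864


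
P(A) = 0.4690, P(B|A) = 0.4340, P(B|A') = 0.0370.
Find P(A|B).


P(B) = P(B|A)*P(A) + P(B|A')*P(A')
= 0.4340*0.4690 + 0.0370*0.5310
= 0.203546 + 0.019647 = 0.223193
P(A|B) = 0.203546/0.223193 = 0.9120

P(A|B) = 0.9120


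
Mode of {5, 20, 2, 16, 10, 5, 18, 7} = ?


Frequencies: 2:1, 5:2, 7:1, 10:1, 16:1, 18:1, 20:1
Max frequency = 2
Mode = 5

Mode = 5


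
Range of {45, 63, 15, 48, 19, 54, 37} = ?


Max = 63, Min = 15
Range = 63 - 15 = 48

Range = 48


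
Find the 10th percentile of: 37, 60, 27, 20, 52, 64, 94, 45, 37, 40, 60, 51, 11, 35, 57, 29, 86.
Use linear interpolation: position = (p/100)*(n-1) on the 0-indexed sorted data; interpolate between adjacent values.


Sorted: 11, 20, 27, 29, 35, 37, 37, 40, 45, 51, 52, 57, 60, 60, 64, 86, 94
n = 17
Index = 10/100 * 16 = 1.6000
Lower = data[1] = 20, Upper = data[2] = 27
P10 = 20 + 0.6000*(7) = 24.2000

P10 = 24.2000


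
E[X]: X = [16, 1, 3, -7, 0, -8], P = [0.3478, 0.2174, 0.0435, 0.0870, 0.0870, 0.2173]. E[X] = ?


E[X] = 16*0.3478 + 1*0.2174 + 3*0.0435 - 7*0.0870 + 0*0.0870 - 8*0.2173
= 5.5648 + 0.2174 + 0.1305 - 0.6090 + 0 - 1.7384
= 3.5653

E[X] = 3.5653


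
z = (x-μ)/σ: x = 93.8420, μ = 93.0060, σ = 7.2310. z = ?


z = (93.8420 - 93.0060)/7.2310
= 0.8360/7.2310
= 0.1156

z = 0.1156


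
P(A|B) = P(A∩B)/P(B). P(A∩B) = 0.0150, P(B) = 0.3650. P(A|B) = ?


P(A|B) = 0.0150/0.3650 = 0.0411

P(A|B) = 0.0411


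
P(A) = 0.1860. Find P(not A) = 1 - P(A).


P(not A) = 1 - 0.1860 = 0.8140

P(not A) = 0.8140


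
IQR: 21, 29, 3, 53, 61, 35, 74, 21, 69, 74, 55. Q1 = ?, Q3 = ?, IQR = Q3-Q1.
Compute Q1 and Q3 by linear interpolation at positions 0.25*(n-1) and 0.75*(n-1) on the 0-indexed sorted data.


Sorted: 3, 21, 21, 29, 35, 53, 55, 61, 69, 74, 74
Q1 (25th %ile) = 25.0000
Q3 (75th %ile) = 65.0000
IQR = 65.0000 - 25.0000 = 40.0000

IQR = 40.0000


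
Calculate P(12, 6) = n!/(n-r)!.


P(12,6) = 12!/6!
= 479001600/720
= 665280

P(12,6) = 665280


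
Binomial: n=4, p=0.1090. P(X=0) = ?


C(4,0) = 1
p^0 = 1.000000
(1-p)^4 = 0.630247
P = 1 * 1.000000 * 0.630247 = 0.6302

P(X=0) = 0.6302


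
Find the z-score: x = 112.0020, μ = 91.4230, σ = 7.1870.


z = (112.0020 - 91.4230)/7.1870
= 20.5790/7.1870
= 2.8634

z = 2.8634


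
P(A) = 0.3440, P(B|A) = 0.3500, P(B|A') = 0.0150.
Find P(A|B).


P(B) = P(B|A)*P(A) + P(B|A')*P(A')
= 0.3500*0.3440 + 0.0150*0.6560
= 0.120400 + 0.009840 = 0.130240
P(A|B) = 0.120400/0.130240 = 0.9244

P(A|B) = 0.9244


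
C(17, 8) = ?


C(17,8) = 17!/(8! × 9!)
= 355687428096000/(40320 × 362880)
= 24310

C(17,8) = 24310


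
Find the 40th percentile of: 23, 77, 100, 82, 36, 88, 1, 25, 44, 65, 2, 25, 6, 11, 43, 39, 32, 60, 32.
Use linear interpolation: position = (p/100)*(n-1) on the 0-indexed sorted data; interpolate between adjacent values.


Sorted: 1, 2, 6, 11, 23, 25, 25, 32, 32, 36, 39, 43, 44, 60, 65, 77, 82, 88, 100
n = 19
Index = 40/100 * 18 = 7.2000
Lower = data[7] = 32, Upper = data[8] = 32
P40 = 32 + 0.2000*(0) = 32.0000

P40 = 32.0000


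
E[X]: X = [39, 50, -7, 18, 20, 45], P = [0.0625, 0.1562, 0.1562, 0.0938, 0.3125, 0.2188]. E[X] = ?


E[X] = 39*0.0625 + 50*0.1562 - 7*0.1562 + 18*0.0938 + 20*0.3125 + 45*0.2188
= 2.4375 + 7.8100 - 1.0934 + 1.6884 + 6.2500 + 9.8460
= 26.9385

E[X] = 26.9385


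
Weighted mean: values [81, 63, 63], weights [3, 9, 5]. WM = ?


Numerator = 81*3 + 63*9 + 63*5 = 1125
Denominator = 3 + 9 + 5 = 17
WM = 1125/17 = 66.1765

WM = 66.1765


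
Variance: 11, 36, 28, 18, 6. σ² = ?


Mean = 19.8000
Squared deviations: 77.4400, 262.4400, 67.2400, 3.2400, 190.4400
Sum = 600.8000
Variance = 600.8000/5 = 120.1600

Variance = 120.1600


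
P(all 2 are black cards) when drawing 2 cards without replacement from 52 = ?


P(all black cards) = (26/52) × (25/51)
= 0.2451

P = 0.2451


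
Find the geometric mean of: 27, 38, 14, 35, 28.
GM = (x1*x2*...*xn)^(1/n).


Product = 27 × 38 × 14 × 35 × 28 = 14076720
GM = 14076720^(1/5) = 26.8968

GM = 26.8968


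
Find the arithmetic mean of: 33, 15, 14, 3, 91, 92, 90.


Sum = 33 + 15 + 14 + 3 + 91 + 92 + 90 = 338
n = 7
Mean = 338/7 = 48.2857

Mean = 48.2857


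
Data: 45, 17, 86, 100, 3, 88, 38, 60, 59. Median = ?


Sorted: 3, 17, 38, 45, 59, 60, 86, 88, 100
n = 9 (odd)
Middle value = 59

Median = 59


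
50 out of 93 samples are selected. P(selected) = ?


P = 50/93 = 0.5376

P = 0.5376


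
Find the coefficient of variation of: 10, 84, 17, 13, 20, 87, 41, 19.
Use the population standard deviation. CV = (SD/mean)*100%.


Mean = 36.3750
SD = 29.6645
CV = (29.6645/36.3750)*100 = 81.5520%

CV = 81.5520%


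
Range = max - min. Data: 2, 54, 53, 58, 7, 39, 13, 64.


Max = 64, Min = 2
Range = 64 - 2 = 62

Range = 62


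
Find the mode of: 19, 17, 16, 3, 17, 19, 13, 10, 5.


Frequencies: 3:1, 5:1, 10:1, 13:1, 16:1, 17:2, 19:2
Max frequency = 2
Mode = 17, 19

Mode = 17, 19


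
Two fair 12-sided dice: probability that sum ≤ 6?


Total outcomes = 12×12 = 144
Favorable (sum ≤ 6): 15
P = 15/144 = 0.1042

P = 0.1042


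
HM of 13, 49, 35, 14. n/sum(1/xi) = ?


Sum of reciprocals = 1/13 + 1/49 + 1/35 + 1/14 = 0.197331
HM = 4/0.197331 = 20.2705

HM = 20.2705


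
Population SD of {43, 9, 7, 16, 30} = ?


Mean = 21.0000
Variance = 186.0000
SD = sqrt(186.0000) = 13.6382

SD = 13.6382


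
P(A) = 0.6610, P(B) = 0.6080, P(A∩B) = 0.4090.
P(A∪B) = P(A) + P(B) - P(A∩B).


P(A∪B) = 0.6610 + 0.6080 - 0.4090
= 1.2690 - 0.4090
= 0.8600

P(A∪B) = 0.8600


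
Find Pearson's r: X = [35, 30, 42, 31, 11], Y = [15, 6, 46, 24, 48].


Mean X = 29.8000, Mean Y = 27.8000
SD X = 10.303397, SD Y = 16.690117
Cov = -46.640000
r = -46.640000/(10.303397*16.690117) = -0.2712

r = -0.2712


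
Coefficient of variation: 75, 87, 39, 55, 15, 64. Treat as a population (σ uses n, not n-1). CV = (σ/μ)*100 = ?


Mean = 55.8333
SD = 23.6532
CV = (23.6532/55.8333)*100 = 42.3639%

CV = 42.3639%


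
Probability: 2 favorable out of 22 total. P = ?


P = 2/22 = 0.0909

P = 0.0909


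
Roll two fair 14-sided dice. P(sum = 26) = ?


Total outcomes = 14×14 = 196
Favorable (sum = 26): 3
P = 3/196 = 0.0153

P = 0.0153


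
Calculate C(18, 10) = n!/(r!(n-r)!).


C(18,10) = 18!/(10! × 8!)
= 6402373705728000/(3628800 × 40320)
= 43758

C(18,10) = 43758


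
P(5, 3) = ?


P(5,3) = 5!/2!
= 120/2
= 60

P(5,3) = 60


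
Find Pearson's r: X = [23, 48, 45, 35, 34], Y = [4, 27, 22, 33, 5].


Mean X = 37.0000, Mean Y = 18.2000
SD X = 8.876936, SD Y = 11.720068
Cov = 67.200000
r = 67.200000/(8.876936*11.720068) = 0.6459

r = 0.6459


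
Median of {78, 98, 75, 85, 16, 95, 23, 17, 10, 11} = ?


Sorted: 10, 11, 16, 17, 23, 75, 78, 85, 95, 98
n = 10 (even)
Middle values: 23 and 75
Median = (23+75)/2 = 49.0000

Median = 49.0000


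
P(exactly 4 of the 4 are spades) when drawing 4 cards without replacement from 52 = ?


Hypergeometric: P(X=4) = C(13,4)·C(39,0) / C(52,4)
= 715 × 1 / 270725
= 715/270725 = 0.0026

P = 0.0026


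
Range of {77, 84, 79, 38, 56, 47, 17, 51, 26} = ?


Max = 84, Min = 17
Range = 84 - 17 = 67

Range = 67


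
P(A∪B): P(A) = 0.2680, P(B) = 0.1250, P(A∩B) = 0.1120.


P(A∪B) = 0.2680 + 0.1250 - 0.1120
= 0.3930 - 0.1120
= 0.2810

P(A∪B) = 0.2810


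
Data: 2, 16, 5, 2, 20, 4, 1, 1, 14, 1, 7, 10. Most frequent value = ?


Frequencies: 1:3, 2:2, 4:1, 5:1, 7:1, 10:1, 14:1, 16:1, 20:1
Max frequency = 3
Mode = 1

Mode = 1


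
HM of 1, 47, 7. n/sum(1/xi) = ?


Sum of reciprocals = 1/1 + 1/47 + 1/7 = 1.164134
HM = 3/1.164134 = 2.5770

HM = 2.5770


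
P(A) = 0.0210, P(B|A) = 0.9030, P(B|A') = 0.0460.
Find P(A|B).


P(B) = P(B|A)*P(A) + P(B|A')*P(A')
= 0.9030*0.0210 + 0.0460*0.9790
= 0.018963 + 0.045034 = 0.063997
P(A|B) = 0.018963/0.063997 = 0.2963

P(A|B) = 0.2963


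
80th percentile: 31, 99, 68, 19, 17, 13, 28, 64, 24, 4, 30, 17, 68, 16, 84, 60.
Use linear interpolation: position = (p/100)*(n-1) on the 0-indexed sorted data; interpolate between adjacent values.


Sorted: 4, 13, 16, 17, 17, 19, 24, 28, 30, 31, 60, 64, 68, 68, 84, 99
n = 16
Index = 80/100 * 15 = 12.0000
Lower = data[12] = 68, Upper = data[13] = 68
P80 = 68 + 0*(0) = 68.0000

P80 = 68.0000


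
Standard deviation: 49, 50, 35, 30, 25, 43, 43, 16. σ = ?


Mean = 36.3750
Variance = 127.4844
SD = sqrt(127.4844) = 11.2909

SD = 11.2909


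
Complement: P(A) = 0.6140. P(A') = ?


P(not A) = 1 - 0.6140 = 0.3860

P(not A) = 0.3860


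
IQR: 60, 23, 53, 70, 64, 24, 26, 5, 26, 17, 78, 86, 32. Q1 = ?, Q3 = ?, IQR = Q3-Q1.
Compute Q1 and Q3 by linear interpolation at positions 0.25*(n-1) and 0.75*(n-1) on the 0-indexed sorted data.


Sorted: 5, 17, 23, 24, 26, 26, 32, 53, 60, 64, 70, 78, 86
Q1 (25th %ile) = 24.0000
Q3 (75th %ile) = 64.0000
IQR = 64.0000 - 24.0000 = 40.0000

IQR = 40.0000


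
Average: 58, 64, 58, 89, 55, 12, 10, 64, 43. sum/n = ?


Sum = 58 + 64 + 58 + 89 + 55 + 12 + 10 + 64 + 43 = 453
n = 9
Mean = 453/9 = 50.3333

Mean = 50.3333


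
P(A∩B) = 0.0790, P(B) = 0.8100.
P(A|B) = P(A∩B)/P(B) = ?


P(A|B) = 0.0790/0.8100 = 0.0975

P(A|B) = 0.0975


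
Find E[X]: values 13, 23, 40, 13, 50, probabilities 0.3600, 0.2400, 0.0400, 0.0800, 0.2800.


E[X] = 13*0.3600 + 23*0.2400 + 40*0.0400 + 13*0.0800 + 50*0.2800
= 4.6800 + 5.5200 + 1.6000 + 1.0400 + 14.0000
= 26.8400

E[X] = 26.8400


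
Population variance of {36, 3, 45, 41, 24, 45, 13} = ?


Mean = 29.5714
Squared deviations: 41.3265, 706.0408, 238.0408, 130.6122, 31.0408, 238.0408, 274.6122
Sum = 1659.7143
Variance = 1659.7143/7 = 237.1020

Variance = 237.1020


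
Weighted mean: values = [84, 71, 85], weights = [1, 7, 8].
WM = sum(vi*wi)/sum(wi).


Numerator = 84*1 + 71*7 + 85*8 = 1261
Denominator = 1 + 7 + 8 = 16
WM = 1261/16 = 78.8125

WM = 78.8125


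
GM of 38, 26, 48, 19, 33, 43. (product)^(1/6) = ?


Product = 38 × 26 × 48 × 19 × 33 × 43 = 1278598464
GM = 1278598464^(1/6) = 32.9450

GM = 32.9450


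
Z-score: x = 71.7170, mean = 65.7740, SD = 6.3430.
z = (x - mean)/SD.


z = (71.7170 - 65.7740)/6.3430
= 5.9430/6.3430
= 0.9369

z = 0.9369


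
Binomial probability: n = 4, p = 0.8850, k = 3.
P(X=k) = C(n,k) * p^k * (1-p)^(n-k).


C(4,3) = 4
p^3 = 0.693154
(1-p)^1 = 0.115000
P = 4 * 0.693154 * 0.115000 = 0.3189

P(X=3) = 0.3189


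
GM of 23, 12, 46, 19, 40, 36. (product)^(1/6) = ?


Product = 23 × 12 × 46 × 19 × 40 × 36 = 347362560
GM = 347362560^(1/6) = 26.5133

GM = 26.5133


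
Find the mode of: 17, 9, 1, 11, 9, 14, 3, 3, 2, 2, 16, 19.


Frequencies: 1:1, 2:2, 3:2, 9:2, 11:1, 14:1, 16:1, 17:1, 19:1
Max frequency = 2
Mode = 2, 3, 9

Mode = 2, 3, 9


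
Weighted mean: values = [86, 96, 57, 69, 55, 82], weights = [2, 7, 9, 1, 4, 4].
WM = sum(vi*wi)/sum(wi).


Numerator = 86*2 + 96*7 + 57*9 + 69*1 + 55*4 + 82*4 = 1974
Denominator = 2 + 7 + 9 + 1 + 4 + 4 = 27
WM = 1974/27 = 73.1111

WM = 73.1111


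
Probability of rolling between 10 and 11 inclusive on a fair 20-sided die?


Favorable outcomes (10 ≤ roll ≤ 11): 2
Total outcomes = 20
P = 2/20 = 0.1000

P = 0.1000


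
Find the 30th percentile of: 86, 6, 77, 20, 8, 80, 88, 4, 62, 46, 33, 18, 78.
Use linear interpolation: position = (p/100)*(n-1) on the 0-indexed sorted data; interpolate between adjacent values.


Sorted: 4, 6, 8, 18, 20, 33, 46, 62, 77, 78, 80, 86, 88
n = 13
Index = 30/100 * 12 = 3.6000
Lower = data[3] = 18, Upper = data[4] = 20
P30 = 18 + 0.6000*(2) = 19.2000

P30 = 19.2000


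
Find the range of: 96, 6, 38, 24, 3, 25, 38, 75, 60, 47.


Max = 96, Min = 3
Range = 96 - 3 = 93

Range = 93


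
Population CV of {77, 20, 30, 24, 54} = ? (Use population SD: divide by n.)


Mean = 41.0000
SD = 21.5221
CV = (21.5221/41.0000)*100 = 52.4929%

CV = 52.4929%


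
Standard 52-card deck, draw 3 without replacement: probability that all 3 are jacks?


P(all jacks) = (4/52) × (3/51) × (2/50)
= 0.0002

P = 0.0002


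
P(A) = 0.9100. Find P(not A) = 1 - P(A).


P(not A) = 1 - 0.9100 = 0.0900

P(not A) = 0.0900


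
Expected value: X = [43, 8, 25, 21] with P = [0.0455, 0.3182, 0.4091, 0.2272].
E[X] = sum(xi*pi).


E[X] = 43*0.0455 + 8*0.3182 + 25*0.4091 + 21*0.2272
= 1.9565 + 2.5456 + 10.2275 + 4.7712
= 19.5008

E[X] = 19.5008


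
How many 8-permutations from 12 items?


P(12,8) = 12!/4!
= 479001600/24
= 19958400

P(12,8) = 19958400


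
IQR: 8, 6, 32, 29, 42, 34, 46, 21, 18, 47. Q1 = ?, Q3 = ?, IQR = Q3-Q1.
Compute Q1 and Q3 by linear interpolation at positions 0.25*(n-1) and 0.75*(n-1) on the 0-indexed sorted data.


Sorted: 6, 8, 18, 21, 29, 32, 34, 42, 46, 47
Q1 (25th %ile) = 18.7500
Q3 (75th %ile) = 40.0000
IQR = 40.0000 - 18.7500 = 21.2500

IQR = 21.2500


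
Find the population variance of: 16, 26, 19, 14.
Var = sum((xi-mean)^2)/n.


Mean = 18.7500
Squared deviations: 7.5625, 52.5625, 0.0625, 22.5625
Sum = 82.7500
Variance = 82.7500/4 = 20.6875

Variance = 20.6875


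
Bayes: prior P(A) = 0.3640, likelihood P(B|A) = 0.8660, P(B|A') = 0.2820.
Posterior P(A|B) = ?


P(B) = P(B|A)*P(A) + P(B|A')*P(A')
= 0.8660*0.3640 + 0.2820*0.6360
= 0.315224 + 0.179352 = 0.494576
P(A|B) = 0.315224/0.494576 = 0.6374

P(A|B) = 0.6374


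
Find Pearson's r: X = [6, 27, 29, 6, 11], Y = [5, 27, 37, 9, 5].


Mean X = 15.8000, Mean Y = 16.6000
SD X = 10.146921, SD Y = 13.047605
Cov = 125.920000
r = 125.920000/(10.146921*13.047605) = 0.9511

r = 0.9511


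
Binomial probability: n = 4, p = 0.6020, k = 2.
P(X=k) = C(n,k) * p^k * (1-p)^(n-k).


C(4,2) = 6
p^2 = 0.362404
(1-p)^2 = 0.158404
P = 6 * 0.362404 * 0.158404 = 0.3444

P(X=2) = 0.3444


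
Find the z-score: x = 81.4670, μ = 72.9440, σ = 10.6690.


z = (81.4670 - 72.9440)/10.6690
= 8.5230/10.6690
= 0.7989

z = 0.7989


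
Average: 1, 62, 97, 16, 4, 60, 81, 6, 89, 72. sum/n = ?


Sum = 1 + 62 + 97 + 16 + 4 + 60 + 81 + 6 + 89 + 72 = 488
n = 10
Mean = 488/10 = 48.8000

Mean = 48.8000


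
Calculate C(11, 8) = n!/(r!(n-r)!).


C(11,8) = 11!/(8! × 3!)
= 39916800/(40320 × 6)
= 165

C(11,8) = 165


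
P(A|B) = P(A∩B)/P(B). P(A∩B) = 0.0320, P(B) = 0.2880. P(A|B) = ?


P(A|B) = 0.0320/0.2880 = 0.1111

P(A|B) = 0.1111


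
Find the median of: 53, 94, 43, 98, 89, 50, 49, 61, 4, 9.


Sorted: 4, 9, 43, 49, 50, 53, 61, 89, 94, 98
n = 10 (even)
Middle values: 50 and 53
Median = (50+53)/2 = 51.5000

Median = 51.5000


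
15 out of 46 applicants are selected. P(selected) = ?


P = 15/46 = 0.3261

P = 0.3261


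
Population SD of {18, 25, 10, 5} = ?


Mean = 14.5000
Variance = 58.2500
SD = sqrt(58.2500) = 7.6322

SD = 7.6322


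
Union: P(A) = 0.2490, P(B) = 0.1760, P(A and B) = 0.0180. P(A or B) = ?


P(A∪B) = 0.2490 + 0.1760 - 0.0180
= 0.4250 - 0.0180
= 0.4070

P(A∪B) = 0.4070


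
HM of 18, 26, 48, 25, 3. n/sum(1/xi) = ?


Sum of reciprocals = 1/18 + 1/26 + 1/48 + 1/25 + 1/3 = 0.488184
HM = 5/0.488184 = 10.2420

HM = 10.2420


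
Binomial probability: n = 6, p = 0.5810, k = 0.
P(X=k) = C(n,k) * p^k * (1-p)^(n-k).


C(6,0) = 1
p^0 = 1.000000
(1-p)^6 = 0.005411
P = 1 * 1.000000 * 0.005411 = 0.0054

P(X=0) = 0.0054


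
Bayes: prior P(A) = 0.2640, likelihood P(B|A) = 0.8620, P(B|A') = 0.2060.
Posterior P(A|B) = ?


P(B) = P(B|A)*P(A) + P(B|A')*P(A')
= 0.8620*0.2640 + 0.2060*0.7360
= 0.227568 + 0.151616 = 0.379184
P(A|B) = 0.227568/0.379184 = 0.6002

P(A|B) = 0.6002


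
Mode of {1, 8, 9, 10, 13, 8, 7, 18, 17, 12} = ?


Frequencies: 1:1, 7:1, 8:2, 9:1, 10:1, 12:1, 13:1, 17:1, 18:1
Max frequency = 2
Mode = 8

Mode = 8


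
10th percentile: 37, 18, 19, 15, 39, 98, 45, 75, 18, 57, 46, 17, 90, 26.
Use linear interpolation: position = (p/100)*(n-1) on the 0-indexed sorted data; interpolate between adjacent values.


Sorted: 15, 17, 18, 18, 19, 26, 37, 39, 45, 46, 57, 75, 90, 98
n = 14
Index = 10/100 * 13 = 1.3000
Lower = data[1] = 17, Upper = data[2] = 18
P10 = 17 + 0.3000*(1) = 17.3000

P10 = 17.3000


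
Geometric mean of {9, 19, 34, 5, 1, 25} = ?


Product = 9 × 19 × 34 × 5 × 1 × 25 = 726750
GM = 726750^(1/6) = 9.4819

GM = 9.4819


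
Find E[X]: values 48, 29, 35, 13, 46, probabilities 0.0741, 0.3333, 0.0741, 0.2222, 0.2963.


E[X] = 48*0.0741 + 29*0.3333 + 35*0.0741 + 13*0.2222 + 46*0.2963
= 3.5568 + 9.6657 + 2.5935 + 2.8886 + 13.6298
= 32.3344

E[X] = 32.3344


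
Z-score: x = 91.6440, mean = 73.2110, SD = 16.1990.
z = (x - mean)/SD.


z = (91.6440 - 73.2110)/16.1990
= 18.4330/16.1990
= 1.1379

z = 1.1379


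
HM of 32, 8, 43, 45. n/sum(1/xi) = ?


Sum of reciprocals = 1/32 + 1/8 + 1/43 + 1/45 = 0.201728
HM = 4/0.201728 = 19.8287

HM = 19.8287


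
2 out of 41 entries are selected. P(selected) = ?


P = 2/41 = 0.0488

P = 0.0488


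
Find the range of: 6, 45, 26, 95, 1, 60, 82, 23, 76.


Max = 95, Min = 1
Range = 95 - 1 = 94

Range = 94


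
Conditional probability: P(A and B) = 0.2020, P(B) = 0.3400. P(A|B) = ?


P(A|B) = 0.2020/0.3400 = 0.5941

P(A|B) = 0.5941


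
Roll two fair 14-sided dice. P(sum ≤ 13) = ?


Total outcomes = 14×14 = 196
Favorable (sum ≤ 13): 78
P = 78/196 = 0.3980

P = 0.3980


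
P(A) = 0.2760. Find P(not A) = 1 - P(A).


P(not A) = 1 - 0.2760 = 0.7240

P(not A) = 0.7240


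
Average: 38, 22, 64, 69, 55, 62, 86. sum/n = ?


Sum = 38 + 22 + 64 + 69 + 55 + 62 + 86 = 396
n = 7
Mean = 396/7 = 56.5714

Mean = 56.5714


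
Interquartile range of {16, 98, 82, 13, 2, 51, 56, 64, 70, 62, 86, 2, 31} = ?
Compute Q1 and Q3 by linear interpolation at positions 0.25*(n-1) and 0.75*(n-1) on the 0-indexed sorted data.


Sorted: 2, 2, 13, 16, 31, 51, 56, 62, 64, 70, 82, 86, 98
Q1 (25th %ile) = 16.0000
Q3 (75th %ile) = 70.0000
IQR = 70.0000 - 16.0000 = 54.0000

IQR = 54.0000


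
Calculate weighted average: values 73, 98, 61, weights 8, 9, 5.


Numerator = 73*8 + 98*9 + 61*5 = 1771
Denominator = 8 + 9 + 5 = 22
WM = 1771/22 = 80.5000

WM = 80.5000


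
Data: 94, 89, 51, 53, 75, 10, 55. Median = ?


Sorted: 10, 51, 53, 55, 75, 89, 94
n = 7 (odd)
Middle value = 55

Median = 55


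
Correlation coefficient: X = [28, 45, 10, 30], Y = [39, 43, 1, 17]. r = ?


Mean X = 28.2500, Mean Y = 25.0000
SD X = 12.417226, SD Y = 17.029386
Cov = 180.500000
r = 180.500000/(12.417226*17.029386) = 0.8536

r = 0.8536


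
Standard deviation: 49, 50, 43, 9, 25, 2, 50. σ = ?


Mean = 32.5714
Variance = 361.9592
SD = sqrt(361.9592) = 19.0252

SD = 19.0252


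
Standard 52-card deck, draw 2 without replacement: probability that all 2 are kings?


P(all kings) = (4/52) × (3/51)
= 0.0045

P = 0.0045


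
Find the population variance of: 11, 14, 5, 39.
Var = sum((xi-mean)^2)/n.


Mean = 17.2500
Squared deviations: 39.0625, 10.5625, 150.0625, 473.0625
Sum = 672.7500
Variance = 672.7500/4 = 168.1875

Variance = 168.1875


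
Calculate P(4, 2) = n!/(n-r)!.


P(4,2) = 4!/2!
= 24/2
= 12

P(4,2) = 12


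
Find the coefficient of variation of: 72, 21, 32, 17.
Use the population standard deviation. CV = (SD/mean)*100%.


Mean = 35.5000
SD = 21.7773
CV = (21.7773/35.5000)*100 = 61.3445%

CV = 61.3445%


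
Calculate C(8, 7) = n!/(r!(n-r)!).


C(8,7) = 8!/(7! × 1!)
= 40320/(5040 × 1)
= 8

C(8,7) = 8


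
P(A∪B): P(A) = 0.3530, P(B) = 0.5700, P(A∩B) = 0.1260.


P(A∪B) = 0.3530 + 0.5700 - 0.1260
= 0.9230 - 0.1260
= 0.7970

P(A∪B) = 0.7970


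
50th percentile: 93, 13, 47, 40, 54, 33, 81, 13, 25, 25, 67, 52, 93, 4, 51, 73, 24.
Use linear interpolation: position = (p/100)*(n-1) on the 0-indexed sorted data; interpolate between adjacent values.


Sorted: 4, 13, 13, 24, 25, 25, 33, 40, 47, 51, 52, 54, 67, 73, 81, 93, 93
n = 17
Index = 50/100 * 16 = 8.0000
Lower = data[8] = 47, Upper = data[9] = 51
P50 = 47 + 0*(4) = 47.0000

P50 = 47.0000


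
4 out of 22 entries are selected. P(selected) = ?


P = 4/22 = 0.1818

P = 0.1818


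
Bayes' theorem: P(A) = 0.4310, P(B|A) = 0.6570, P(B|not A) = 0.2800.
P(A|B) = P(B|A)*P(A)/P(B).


P(B) = P(B|A)*P(A) + P(B|A')*P(A')
= 0.6570*0.4310 + 0.2800*0.5690
= 0.283167 + 0.159320 = 0.442487
P(A|B) = 0.283167/0.442487 = 0.6399

P(A|B) = 0.6399


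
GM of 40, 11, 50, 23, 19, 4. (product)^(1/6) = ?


Product = 40 × 11 × 50 × 23 × 19 × 4 = 38456000
GM = 38456000^(1/6) = 18.3722

GM = 18.3722


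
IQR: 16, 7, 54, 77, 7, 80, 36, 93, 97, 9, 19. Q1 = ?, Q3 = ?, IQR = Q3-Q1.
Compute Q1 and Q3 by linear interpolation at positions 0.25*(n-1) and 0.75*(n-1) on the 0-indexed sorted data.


Sorted: 7, 7, 9, 16, 19, 36, 54, 77, 80, 93, 97
Q1 (25th %ile) = 12.5000
Q3 (75th %ile) = 78.5000
IQR = 78.5000 - 12.5000 = 66.0000

IQR = 66.0000


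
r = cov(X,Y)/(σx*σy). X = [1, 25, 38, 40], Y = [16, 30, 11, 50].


Mean X = 26.0000, Mean Y = 26.7500
SD X = 15.540270, SD Y = 15.122417
Cov = 100.500000
r = 100.500000/(15.540270*15.122417) = 0.4276

r = 0.4276


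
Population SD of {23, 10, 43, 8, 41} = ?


Mean = 25.0000
Variance = 219.6000
SD = sqrt(219.6000) = 14.8189

SD = 14.8189


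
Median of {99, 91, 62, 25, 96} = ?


Sorted: 25, 62, 91, 96, 99
n = 5 (odd)
Middle value = 91

Median = 91


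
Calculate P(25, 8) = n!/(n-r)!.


P(25,8) = 25!/17!
= 15511210043330985984000000/355687428096000
= 43609104000

P(25,8) = 43609104000


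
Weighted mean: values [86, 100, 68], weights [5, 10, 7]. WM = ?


Numerator = 86*5 + 100*10 + 68*7 = 1906
Denominator = 5 + 10 + 7 = 22
WM = 1906/22 = 86.6364

WM = 86.6364


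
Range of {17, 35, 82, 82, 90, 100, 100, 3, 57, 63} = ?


Max = 100, Min = 3
Range = 100 - 3 = 97

Range = 97


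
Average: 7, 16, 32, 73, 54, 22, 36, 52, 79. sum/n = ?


Sum = 7 + 16 + 32 + 73 + 54 + 22 + 36 + 52 + 79 = 371
n = 9
Mean = 371/9 = 41.2222

Mean = 41.2222


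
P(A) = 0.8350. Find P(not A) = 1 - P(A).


P(not A) = 1 - 0.8350 = 0.1650

P(not A) = 0.1650


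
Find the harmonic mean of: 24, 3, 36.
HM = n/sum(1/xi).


Sum of reciprocals = 1/24 + 1/3 + 1/36 = 0.402778
HM = 3/0.402778 = 7.4483

HM = 7.4483


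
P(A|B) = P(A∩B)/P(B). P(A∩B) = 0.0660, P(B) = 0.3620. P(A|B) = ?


P(A|B) = 0.0660/0.3620 = 0.1823

P(A|B) = 0.1823


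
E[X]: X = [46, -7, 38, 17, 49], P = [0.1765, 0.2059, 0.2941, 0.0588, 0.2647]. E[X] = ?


E[X] = 46*0.1765 - 7*0.2059 + 38*0.2941 + 17*0.0588 + 49*0.2647
= 8.1190 - 1.4413 + 11.1758 + 0.9996 + 12.9703
= 31.8234

E[X] = 31.8234


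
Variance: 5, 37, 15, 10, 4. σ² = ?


Mean = 14.2000
Squared deviations: 84.6400, 519.8400, 0.6400, 17.6400, 104.0400
Sum = 726.8000
Variance = 726.8000/5 = 145.3600

Variance = 145.3600


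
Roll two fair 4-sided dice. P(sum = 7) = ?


Total outcomes = 4×4 = 16
Favorable (sum = 7): 2
P = 2/16 = 0.1250

P = 0.1250


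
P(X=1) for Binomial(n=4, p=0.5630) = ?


C(4,1) = 4
p^1 = 0.563000
(1-p)^3 = 0.083453
P = 4 * 0.563000 * 0.083453 = 0.1879

P(X=1) = 0.1879


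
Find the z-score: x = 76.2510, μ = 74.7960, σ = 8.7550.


z = (76.2510 - 74.7960)/8.7550
= 1.4550/8.7550
= 0.1662

z = 0.1662


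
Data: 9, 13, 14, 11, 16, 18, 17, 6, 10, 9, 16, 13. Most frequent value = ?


Frequencies: 6:1, 9:2, 10:1, 11:1, 13:2, 14:1, 16:2, 17:1, 18:1
Max frequency = 2
Mode = 9, 13, 16

Mode = 9, 13, 16


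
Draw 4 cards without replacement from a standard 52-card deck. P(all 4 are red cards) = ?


P(all red cards) = (26/52) × (25/51) × (24/50) × (23/49)
= 0.0552

P = 0.0552


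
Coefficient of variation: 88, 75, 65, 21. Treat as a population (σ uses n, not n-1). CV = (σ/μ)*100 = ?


Mean = 62.2500
SD = 25.1732
CV = (25.1732/62.2500)*100 = 40.4388%

CV = 40.4388%


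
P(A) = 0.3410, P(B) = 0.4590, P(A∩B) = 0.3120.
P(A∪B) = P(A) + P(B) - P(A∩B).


P(A∪B) = 0.3410 + 0.4590 - 0.3120
= 0.8000 - 0.3120
= 0.4880

P(A∪B) = 0.4880


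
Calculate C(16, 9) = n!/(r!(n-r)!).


C(16,9) = 16!/(9! × 7!)
= 20922789888000/(362880 × 5040)
= 11440

C(16,9) = 11440


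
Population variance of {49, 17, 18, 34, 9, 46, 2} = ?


Mean = 25.0000
Squared deviations: 576.0000, 64.0000, 49.0000, 81.0000, 256.0000, 441.0000, 529.0000
Sum = 1996.0000
Variance = 1996.0000/7 = 285.1429

Variance = 285.1429


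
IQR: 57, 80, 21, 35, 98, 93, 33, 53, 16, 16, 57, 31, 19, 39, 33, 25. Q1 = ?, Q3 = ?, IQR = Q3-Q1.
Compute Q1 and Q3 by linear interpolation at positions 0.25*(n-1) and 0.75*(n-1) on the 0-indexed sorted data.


Sorted: 16, 16, 19, 21, 25, 31, 33, 33, 35, 39, 53, 57, 57, 80, 93, 98
Q1 (25th %ile) = 24.0000
Q3 (75th %ile) = 57.0000
IQR = 57.0000 - 24.0000 = 33.0000

IQR = 33.0000


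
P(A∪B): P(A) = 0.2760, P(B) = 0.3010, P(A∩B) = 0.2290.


P(A∪B) = 0.2760 + 0.3010 - 0.2290
= 0.5770 - 0.2290
= 0.3480

P(A∪B) = 0.3480


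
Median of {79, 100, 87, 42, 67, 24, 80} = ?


Sorted: 24, 42, 67, 79, 80, 87, 100
n = 7 (odd)
Middle value = 79

Median = 79


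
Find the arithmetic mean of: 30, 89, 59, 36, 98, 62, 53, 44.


Sum = 30 + 89 + 59 + 36 + 98 + 62 + 53 + 44 = 471
n = 8
Mean = 471/8 = 58.8750

Mean = 58.8750


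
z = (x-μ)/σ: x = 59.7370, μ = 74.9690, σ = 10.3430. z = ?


z = (59.7370 - 74.9690)/10.3430
= -15.2320/10.3430
= -1.4727

z = -1.4727


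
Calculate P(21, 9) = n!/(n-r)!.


P(21,9) = 21!/12!
= 51090942171709440000/479001600
= 106661318400

P(21,9) = 106661318400


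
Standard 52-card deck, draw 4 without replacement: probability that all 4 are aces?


P(all aces) = (4/52) × (3/51) × (2/50) × (1/49)
= 3.6938e-06

P = 3.6938e-06


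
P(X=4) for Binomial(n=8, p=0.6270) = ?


C(8,4) = 70
p^4 = 0.154550
(1-p)^4 = 0.019357
P = 70 * 0.154550 * 0.019357 = 0.2094

P(X=4) = 0.2094


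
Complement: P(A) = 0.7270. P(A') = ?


P(not A) = 1 - 0.7270 = 0.2730

P(not A) = 0.2730


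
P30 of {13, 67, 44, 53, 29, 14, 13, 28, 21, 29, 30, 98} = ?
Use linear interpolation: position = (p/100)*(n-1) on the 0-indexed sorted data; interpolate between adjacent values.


Sorted: 13, 13, 14, 21, 28, 29, 29, 30, 44, 53, 67, 98
n = 12
Index = 30/100 * 11 = 3.3000
Lower = data[3] = 21, Upper = data[4] = 28
P30 = 21 + 0.3000*(7) = 23.1000

P30 = 23.1000


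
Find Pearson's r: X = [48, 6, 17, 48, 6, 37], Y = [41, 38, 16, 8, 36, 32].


Mean X = 27.0000, Mean Y = 28.5000
SD X = 18.092356, SD Y = 12.189476
Cov = -60.833333
r = -60.833333/(18.092356*12.189476) = -0.2758

r = -0.2758


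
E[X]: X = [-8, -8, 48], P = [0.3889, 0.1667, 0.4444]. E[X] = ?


E[X] = -8*0.3889 - 8*0.1667 + 48*0.4444
= -3.1112 - 1.3336 + 21.3312
= 16.8864

E[X] = 16.8864


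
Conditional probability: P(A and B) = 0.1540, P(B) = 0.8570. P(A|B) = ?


P(A|B) = 0.1540/0.8570 = 0.1797

P(A|B) = 0.1797


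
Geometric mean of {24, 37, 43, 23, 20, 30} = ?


Product = 24 × 37 × 43 × 23 × 20 × 30 = 526939200
GM = 526939200^(1/6) = 28.4202

GM = 28.4202


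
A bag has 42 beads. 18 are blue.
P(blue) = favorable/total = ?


P = 18/42 = 0.4286

P = 0.4286


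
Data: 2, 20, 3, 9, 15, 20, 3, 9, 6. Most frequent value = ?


Frequencies: 2:1, 3:2, 6:1, 9:2, 15:1, 20:2
Max frequency = 2
Mode = 3, 9, 20

Mode = 3, 9, 20


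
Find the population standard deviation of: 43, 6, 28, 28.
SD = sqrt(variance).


Mean = 26.2500
Variance = 174.1875
SD = sqrt(174.1875) = 13.1980

SD = 13.1980


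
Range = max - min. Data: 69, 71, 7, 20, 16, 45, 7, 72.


Max = 72, Min = 7
Range = 72 - 7 = 65

Range = 65


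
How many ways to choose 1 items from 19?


C(19,1) = 19!/(1! × 18!)
= 121645100408832000/(1 × 6402373705728000)
= 19

C(19,1) = 19


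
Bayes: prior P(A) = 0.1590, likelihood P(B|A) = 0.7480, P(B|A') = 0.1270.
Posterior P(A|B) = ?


P(B) = P(B|A)*P(A) + P(B|A')*P(A')
= 0.7480*0.1590 + 0.1270*0.8410
= 0.118932 + 0.106807 = 0.225739
P(A|B) = 0.118932/0.225739 = 0.5269

P(A|B) = 0.5269


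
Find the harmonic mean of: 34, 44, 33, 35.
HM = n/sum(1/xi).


Sum of reciprocals = 1/34 + 1/44 + 1/33 + 1/35 = 0.111013
HM = 4/0.111013 = 36.0317

HM = 36.0317


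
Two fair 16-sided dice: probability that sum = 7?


Total outcomes = 16×16 = 256
Favorable (sum = 7): 6
P = 6/256 = 0.0234

P = 0.0234


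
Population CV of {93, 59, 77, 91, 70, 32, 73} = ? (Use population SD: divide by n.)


Mean = 70.7143
SD = 19.2333
CV = (19.2333/70.7143)*100 = 27.1986%

CV = 27.1986%


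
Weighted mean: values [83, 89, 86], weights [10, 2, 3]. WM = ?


Numerator = 83*10 + 89*2 + 86*3 = 1266
Denominator = 10 + 2 + 3 = 15
WM = 1266/15 = 84.4000

WM = 84.4000


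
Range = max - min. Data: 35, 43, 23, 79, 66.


Max = 79, Min = 23
Range = 79 - 23 = 56

Range = 56


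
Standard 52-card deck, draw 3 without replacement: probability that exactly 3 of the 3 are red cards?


Hypergeometric: P(X=3) = C(26,3)·C(26,0) / C(52,3)
= 2600 × 1 / 22100
= 2600/22100 = 0.1176

P = 0.1176


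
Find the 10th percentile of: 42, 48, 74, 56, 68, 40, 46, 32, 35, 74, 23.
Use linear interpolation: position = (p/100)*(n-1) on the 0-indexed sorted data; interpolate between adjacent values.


Sorted: 23, 32, 35, 40, 42, 46, 48, 56, 68, 74, 74
n = 11
Index = 10/100 * 10 = 1.0000
Lower = data[1] = 32, Upper = data[2] = 35
P10 = 32 + 0*(3) = 32.0000

P10 = 32.0000
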